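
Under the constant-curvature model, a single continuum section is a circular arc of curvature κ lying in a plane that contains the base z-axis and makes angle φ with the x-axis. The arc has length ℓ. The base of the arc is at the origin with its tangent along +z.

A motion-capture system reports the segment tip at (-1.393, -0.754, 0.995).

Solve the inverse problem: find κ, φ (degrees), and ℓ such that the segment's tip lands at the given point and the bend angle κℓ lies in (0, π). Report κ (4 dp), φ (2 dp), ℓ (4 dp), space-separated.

0.9054 208.43 2.2309

ρ = √(x²+y²) = √(-1.393² + -0.754²) = 1.58397
φ = atan2(y, x) mod 360° = atan2(-0.754, -1.393) = 208.4257°
|p|² = ρ² + z² = 1.58397² + 0.995² = 3.49899
κ = 2ρ / |p|² = 2×1.58397 / 3.49899 = 0.90539
θ = 2·atan2(ρ, z) = 2·atan2(1.58397, 0.995) = 2.01984 rad
ℓ = θ/κ = 2.01984/0.90539 = 2.23092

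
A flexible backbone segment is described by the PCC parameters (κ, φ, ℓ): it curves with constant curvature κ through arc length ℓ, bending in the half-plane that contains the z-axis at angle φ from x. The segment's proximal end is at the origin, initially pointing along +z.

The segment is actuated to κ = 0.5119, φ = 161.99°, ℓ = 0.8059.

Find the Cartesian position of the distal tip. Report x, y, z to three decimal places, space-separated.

θ = κ·ℓ = 0.5119 × 0.8059 = 0.41254 rad
ρ = (1 − cos θ)/κ = (1 − 0.91611)/0.5119 = 0.16389
z = sin θ / κ = 0.40094/0.5119 = 0.78323
x = ρ cos φ = 0.16389 × cos(161.99°) = -0.15586
y = ρ sin φ = 0.16389 × sin(161.99°) = 0.05067

-0.156 0.051 0.783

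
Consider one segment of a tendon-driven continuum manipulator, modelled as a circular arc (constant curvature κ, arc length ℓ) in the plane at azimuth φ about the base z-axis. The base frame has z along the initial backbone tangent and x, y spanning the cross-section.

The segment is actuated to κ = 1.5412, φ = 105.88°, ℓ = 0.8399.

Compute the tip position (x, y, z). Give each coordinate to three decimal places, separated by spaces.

θ = κ·ℓ = 1.5412 × 0.8399 = 1.29445 rad
ρ = (1 − cos θ)/κ = (1 − 0.27284)/1.5412 = 0.47182
z = sin θ / κ = 0.96206/1.5412 = 0.62423
x = ρ cos φ = 0.47182 × cos(105.88°) = -0.12910
y = ρ sin φ = 0.47182 × sin(105.88°) = 0.45381

-0.129 0.454 0.624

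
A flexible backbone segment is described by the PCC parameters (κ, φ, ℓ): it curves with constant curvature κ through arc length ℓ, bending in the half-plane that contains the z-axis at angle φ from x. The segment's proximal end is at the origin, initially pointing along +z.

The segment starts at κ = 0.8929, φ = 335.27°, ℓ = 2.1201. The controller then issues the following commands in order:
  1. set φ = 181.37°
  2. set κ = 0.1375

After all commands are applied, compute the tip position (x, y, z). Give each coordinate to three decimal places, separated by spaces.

initial: κ=0.8929, φ=335.27°, ℓ=2.1201
cmd 1: set φ=181.37° → (κ,φ,ℓ)=(0.8929,181.37°,2.1201) → tip=(-1.4742,-0.0353,1.0623)
cmd 2: set κ=0.1375 → (κ,φ,ℓ)=(0.1375,181.37°,2.1201) → tip=(-0.3067,-0.0073,2.0902)

-0.307 -0.007 2.090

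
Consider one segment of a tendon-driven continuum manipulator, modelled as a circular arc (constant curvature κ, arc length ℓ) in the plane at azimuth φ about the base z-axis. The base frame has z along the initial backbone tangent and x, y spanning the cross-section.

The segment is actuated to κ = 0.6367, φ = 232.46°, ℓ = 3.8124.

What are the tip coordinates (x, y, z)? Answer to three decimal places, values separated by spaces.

-1.680 -2.186 1.029

θ = κ·ℓ = 0.6367 × 3.8124 = 2.42736 rad
ρ = (1 − cos θ)/κ = (1 − -0.75559)/0.6367 = 2.75733
z = sin θ / κ = 0.65504/0.6367 = 1.02881
x = ρ cos φ = 2.75733 × cos(232.46°) = -1.68008
y = ρ sin φ = 2.75733 × sin(232.46°) = -2.18637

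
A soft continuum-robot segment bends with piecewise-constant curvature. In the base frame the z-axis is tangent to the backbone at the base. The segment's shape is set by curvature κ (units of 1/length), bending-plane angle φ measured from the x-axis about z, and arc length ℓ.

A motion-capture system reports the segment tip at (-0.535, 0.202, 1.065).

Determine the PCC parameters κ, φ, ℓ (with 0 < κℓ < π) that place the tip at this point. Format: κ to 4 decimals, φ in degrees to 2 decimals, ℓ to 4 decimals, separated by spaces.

0.7827 159.31 1.2592

ρ = √(x²+y²) = √(-0.535² + 0.202²) = 0.57186
φ = atan2(y, x) mod 360° = atan2(0.202, -0.535) = 159.3150°
|p|² = ρ² + z² = 0.57186² + 1.065² = 1.46125
κ = 2ρ / |p|² = 2×0.57186 / 1.46125 = 0.78270
θ = 2·atan2(ρ, z) = 2·atan2(0.57186, 1.065) = 0.98556 rad
ℓ = θ/κ = 0.98556/0.78270 = 1.25917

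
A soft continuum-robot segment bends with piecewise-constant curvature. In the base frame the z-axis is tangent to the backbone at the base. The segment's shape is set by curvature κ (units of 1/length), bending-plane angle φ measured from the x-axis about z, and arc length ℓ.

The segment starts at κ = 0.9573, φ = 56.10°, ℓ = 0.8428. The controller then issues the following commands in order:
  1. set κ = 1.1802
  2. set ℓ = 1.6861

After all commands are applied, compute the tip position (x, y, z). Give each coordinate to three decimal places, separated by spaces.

0.665 0.989 0.774

initial: κ=0.9573, φ=56.10°, ℓ=0.8428
cmd 1: set κ=1.1802 → (κ,φ,ℓ)=(1.1802,56.10°,0.8428) → tip=(0.2151,0.3201,0.7105)
cmd 2: set ℓ=1.6861 → (κ,φ,ℓ)=(1.1802,56.10°,1.6861) → tip=(0.6649,0.9895,0.7740)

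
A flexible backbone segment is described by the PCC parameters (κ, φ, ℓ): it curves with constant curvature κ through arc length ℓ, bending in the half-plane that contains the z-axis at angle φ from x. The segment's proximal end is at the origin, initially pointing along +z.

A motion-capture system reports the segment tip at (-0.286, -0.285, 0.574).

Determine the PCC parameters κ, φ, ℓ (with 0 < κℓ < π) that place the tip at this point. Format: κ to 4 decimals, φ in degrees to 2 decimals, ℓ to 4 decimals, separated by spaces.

1.6396 224.90 0.7477

ρ = √(x²+y²) = √(-0.286² + -0.285²) = 0.40376
φ = atan2(y, x) mod 360° = atan2(-0.285, -0.286) = 224.8997°
|p|² = ρ² + z² = 0.40376² + 0.574² = 0.49250
κ = 2ρ / |p|² = 2×0.40376 / 0.49250 = 1.63964
θ = 2·atan2(ρ, z) = 2·atan2(0.40376, 0.574) = 1.22602 rad
ℓ = θ/κ = 1.22602/1.63964 = 0.74774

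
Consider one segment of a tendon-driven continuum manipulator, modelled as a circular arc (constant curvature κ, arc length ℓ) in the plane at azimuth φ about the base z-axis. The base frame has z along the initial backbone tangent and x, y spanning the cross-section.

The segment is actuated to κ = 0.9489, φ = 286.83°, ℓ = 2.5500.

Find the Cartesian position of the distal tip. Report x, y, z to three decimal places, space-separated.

θ = κ·ℓ = 0.9489 × 2.5500 = 2.41969 rad
ρ = (1 − cos θ)/κ = (1 − -0.75055)/0.9489 = 1.84482
z = sin θ / κ = 0.66081/0.9489 = 0.69640
x = ρ cos φ = 1.84482 × cos(286.83°) = 0.53414
y = ρ sin φ = 1.84482 × sin(286.83°) = -1.76581

0.534 -1.766 0.696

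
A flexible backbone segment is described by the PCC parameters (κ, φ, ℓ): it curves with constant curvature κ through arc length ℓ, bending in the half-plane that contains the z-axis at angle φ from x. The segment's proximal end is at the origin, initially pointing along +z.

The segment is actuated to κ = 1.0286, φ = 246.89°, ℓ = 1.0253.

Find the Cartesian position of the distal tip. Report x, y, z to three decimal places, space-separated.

θ = κ·ℓ = 1.0286 × 1.0253 = 1.05462 rad
ρ = (1 − cos θ)/κ = (1 − 0.49356)/1.0286 = 0.49236
z = sin θ / κ = 0.86971/1.0286 = 0.84553
x = ρ cos φ = 0.49236 × cos(246.89°) = -0.19325
y = ρ sin φ = 0.49236 × sin(246.89°) = -0.45285

-0.193 -0.453 0.846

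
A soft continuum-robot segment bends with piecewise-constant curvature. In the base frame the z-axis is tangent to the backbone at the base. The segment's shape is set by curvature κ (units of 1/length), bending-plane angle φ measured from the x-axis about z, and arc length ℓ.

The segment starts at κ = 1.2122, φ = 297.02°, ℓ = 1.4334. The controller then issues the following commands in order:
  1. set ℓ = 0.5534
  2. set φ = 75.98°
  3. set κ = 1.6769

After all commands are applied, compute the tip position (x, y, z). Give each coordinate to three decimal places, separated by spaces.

initial: κ=1.2122, φ=297.02°, ℓ=1.4334
cmd 1: set ℓ=0.5534 → (κ,φ,ℓ)=(1.2122,297.02°,0.5534) → tip=(0.0812,-0.1592,0.5128)
cmd 2: set φ=75.98° → (κ,φ,ℓ)=(1.2122,75.98°,0.5534) → tip=(0.0433,0.1734,0.5128)
cmd 3: set κ=1.6769 → (κ,φ,ℓ)=(1.6769,75.98°,0.5534) → tip=(0.0579,0.2318,0.4773)

0.058 0.232 0.477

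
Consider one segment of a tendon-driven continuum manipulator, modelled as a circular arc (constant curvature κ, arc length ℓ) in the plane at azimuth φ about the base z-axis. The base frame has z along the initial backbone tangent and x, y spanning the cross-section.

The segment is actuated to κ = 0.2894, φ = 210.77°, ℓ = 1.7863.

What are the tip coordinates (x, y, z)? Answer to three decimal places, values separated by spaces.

-0.388 -0.231 1.708

θ = κ·ℓ = 0.2894 × 1.7863 = 0.51696 rad
ρ = (1 − cos θ)/κ = (1 − 0.86933)/0.2894 = 0.45153
z = sin θ / κ = 0.49424/0.2894 = 1.70779
x = ρ cos φ = 0.45153 × cos(210.77°) = -0.38796
y = ρ sin φ = 0.45153 × sin(210.77°) = -0.23100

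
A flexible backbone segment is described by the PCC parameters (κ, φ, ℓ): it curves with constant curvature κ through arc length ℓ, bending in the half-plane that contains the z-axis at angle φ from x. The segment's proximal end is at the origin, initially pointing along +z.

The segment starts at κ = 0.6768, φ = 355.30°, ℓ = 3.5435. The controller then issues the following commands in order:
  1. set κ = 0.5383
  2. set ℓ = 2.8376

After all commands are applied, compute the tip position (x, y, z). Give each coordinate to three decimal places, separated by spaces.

initial: κ=0.6768, φ=355.30°, ℓ=3.5435
cmd 1: set κ=0.5383 → (κ,φ,ℓ)=(0.5383,355.30°,3.5435) → tip=(2.4631,-0.2025,1.7534)
cmd 2: set ℓ=2.8376 → (κ,φ,ℓ)=(0.5383,355.30°,2.8376) → tip=(1.7713,-0.1456,1.8560)

1.771 -0.146 1.856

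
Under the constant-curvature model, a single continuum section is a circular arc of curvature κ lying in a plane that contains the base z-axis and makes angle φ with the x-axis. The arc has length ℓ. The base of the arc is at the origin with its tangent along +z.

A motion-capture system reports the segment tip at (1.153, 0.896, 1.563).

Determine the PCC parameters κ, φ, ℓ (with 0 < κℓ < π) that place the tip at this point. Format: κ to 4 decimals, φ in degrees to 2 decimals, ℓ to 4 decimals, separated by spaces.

ρ = √(x²+y²) = √(1.153² + 0.896²) = 1.46021
φ = atan2(y, x) mod 360° = atan2(0.896, 1.153) = 37.8509°
|p|² = ρ² + z² = 1.46021² + 1.563² = 4.57519
κ = 2ρ / |p|² = 2×1.46021 / 4.57519 = 0.63832
θ = 2·atan2(ρ, z) = 2·atan2(1.46021, 1.563) = 1.50282 rad
ℓ = θ/κ = 1.50282/0.63832 = 2.35435

0.6383 37.85 2.3544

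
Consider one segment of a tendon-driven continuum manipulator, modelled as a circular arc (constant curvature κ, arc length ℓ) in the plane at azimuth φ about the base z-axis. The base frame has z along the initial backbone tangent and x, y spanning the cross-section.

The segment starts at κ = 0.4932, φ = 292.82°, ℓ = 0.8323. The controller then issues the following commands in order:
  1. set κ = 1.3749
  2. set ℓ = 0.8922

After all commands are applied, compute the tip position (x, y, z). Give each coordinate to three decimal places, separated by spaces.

initial: κ=0.4932, φ=292.82°, ℓ=0.8323
cmd 1: set κ=1.3749 → (κ,φ,ℓ)=(1.3749,292.82°,0.8323) → tip=(0.1654,-0.3931,0.6622)
cmd 2: set ℓ=0.8922 → (κ,φ,ℓ)=(1.3749,292.82°,0.8922) → tip=(0.1869,-0.4442,0.6847)

0.187 -0.444 0.685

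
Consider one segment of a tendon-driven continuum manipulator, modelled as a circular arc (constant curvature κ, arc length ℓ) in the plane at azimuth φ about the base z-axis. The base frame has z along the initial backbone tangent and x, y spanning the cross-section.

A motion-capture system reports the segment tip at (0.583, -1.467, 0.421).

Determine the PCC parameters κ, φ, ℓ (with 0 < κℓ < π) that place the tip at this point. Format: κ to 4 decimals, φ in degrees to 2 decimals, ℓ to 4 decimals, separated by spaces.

ρ = √(x²+y²) = √(0.583² + -1.467²) = 1.57860
φ = atan2(y, x) mod 360° = atan2(-1.467, 0.583) = 291.6734°
|p|² = ρ² + z² = 1.57860² + 0.421² = 2.66922
κ = 2ρ / |p|² = 2×1.57860 / 2.66922 = 1.18282
θ = 2·atan2(ρ, z) = 2·atan2(1.57860, 0.421) = 2.62034 rad
ℓ = θ/κ = 2.62034/1.18282 = 2.21534

1.1828 291.67 2.2153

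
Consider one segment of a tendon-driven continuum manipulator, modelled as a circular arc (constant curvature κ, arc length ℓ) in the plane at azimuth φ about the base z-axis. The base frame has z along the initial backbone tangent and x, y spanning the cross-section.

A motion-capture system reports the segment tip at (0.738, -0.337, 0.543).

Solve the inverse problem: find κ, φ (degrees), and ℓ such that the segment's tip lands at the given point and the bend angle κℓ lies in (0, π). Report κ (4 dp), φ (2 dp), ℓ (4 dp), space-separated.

1.7025 335.46 1.1524

ρ = √(x²+y²) = √(0.738² + -0.337²) = 0.81130
φ = atan2(y, x) mod 360° = atan2(-0.337, 0.738) = 335.4567°
|p|² = ρ² + z² = 0.81130² + 0.543² = 0.95306
κ = 2ρ / |p|² = 2×0.81130 / 0.95306 = 1.70252
θ = 2·atan2(ρ, z) = 2·atan2(0.81130, 0.543) = 1.96195 rad
ℓ = θ/κ = 1.96195/1.70252 = 1.15238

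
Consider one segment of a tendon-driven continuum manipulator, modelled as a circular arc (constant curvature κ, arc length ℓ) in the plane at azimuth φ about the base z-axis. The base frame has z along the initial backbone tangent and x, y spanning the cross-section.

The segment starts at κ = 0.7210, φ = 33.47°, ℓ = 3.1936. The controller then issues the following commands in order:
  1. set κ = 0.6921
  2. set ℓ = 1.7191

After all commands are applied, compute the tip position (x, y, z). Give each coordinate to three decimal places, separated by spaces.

initial: κ=0.7210, φ=33.47°, ℓ=3.1936
cmd 1: set κ=0.6921 → (κ,φ,ℓ)=(0.6921,33.47°,3.1936) → tip=(1.9246,1.2724,1.1594)
cmd 2: set ℓ=1.7191 → (κ,φ,ℓ)=(0.6921,33.47°,1.7191) → tip=(0.7571,0.5005,1.3413)

0.757 0.501 1.341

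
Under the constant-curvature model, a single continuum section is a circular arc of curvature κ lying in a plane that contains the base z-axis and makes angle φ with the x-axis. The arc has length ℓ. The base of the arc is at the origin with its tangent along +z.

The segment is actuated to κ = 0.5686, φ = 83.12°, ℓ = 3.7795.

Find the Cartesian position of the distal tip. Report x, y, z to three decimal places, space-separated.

θ = κ·ℓ = 0.5686 × 3.7795 = 2.14902 rad
ρ = (1 − cos θ)/κ = (1 − -0.54654)/0.5686 = 2.71991
z = sin θ / κ = 0.83743/0.5686 = 1.47280
x = ρ cos φ = 2.71991 × cos(83.12°) = 0.32582
y = ρ sin φ = 2.71991 × sin(83.12°) = 2.70032

0.326 2.700 1.473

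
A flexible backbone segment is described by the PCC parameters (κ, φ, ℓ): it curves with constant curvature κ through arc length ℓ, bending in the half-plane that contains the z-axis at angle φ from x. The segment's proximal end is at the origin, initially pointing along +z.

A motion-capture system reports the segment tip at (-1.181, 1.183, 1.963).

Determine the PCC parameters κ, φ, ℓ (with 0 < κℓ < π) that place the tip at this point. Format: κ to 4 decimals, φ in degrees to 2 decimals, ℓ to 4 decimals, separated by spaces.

0.5029 134.95 2.8052

ρ = √(x²+y²) = √(-1.181² + 1.183²) = 1.67160
φ = atan2(y, x) mod 360° = atan2(1.183, -1.181) = 134.9515°
|p|² = ρ² + z² = 1.67160² + 1.963² = 6.64762
κ = 2ρ / |p|² = 2×1.67160 / 6.64762 = 0.50292
θ = 2·atan2(ρ, z) = 2·atan2(1.67160, 1.963) = 1.41079 rad
ℓ = θ/κ = 1.41079/0.50292 = 2.80522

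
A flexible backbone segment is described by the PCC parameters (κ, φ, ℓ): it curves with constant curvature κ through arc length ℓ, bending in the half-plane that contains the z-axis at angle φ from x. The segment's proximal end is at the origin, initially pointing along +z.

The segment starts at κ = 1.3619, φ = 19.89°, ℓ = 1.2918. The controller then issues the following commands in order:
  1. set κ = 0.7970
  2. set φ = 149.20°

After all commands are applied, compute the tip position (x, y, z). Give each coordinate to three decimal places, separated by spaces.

initial: κ=1.3619, φ=19.89°, ℓ=1.2918
cmd 1: set κ=0.7970 → (κ,φ,ℓ)=(0.7970,19.89°,1.2918) → tip=(0.5720,0.2069,1.0754)
cmd 2: set φ=149.20° → (κ,φ,ℓ)=(0.7970,149.20°,1.2918) → tip=(-0.5225,0.3115,1.0754)

-0.522 0.311 1.075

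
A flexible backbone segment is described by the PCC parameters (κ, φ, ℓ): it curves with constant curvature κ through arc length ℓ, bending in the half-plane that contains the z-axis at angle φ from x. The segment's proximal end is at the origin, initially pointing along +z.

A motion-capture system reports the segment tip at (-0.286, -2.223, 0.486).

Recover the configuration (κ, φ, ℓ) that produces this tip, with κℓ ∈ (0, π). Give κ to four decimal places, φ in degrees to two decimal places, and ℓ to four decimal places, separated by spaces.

0.8523 262.67 3.1851

ρ = √(x²+y²) = √(-0.286² + -2.223²) = 2.24132
φ = atan2(y, x) mod 360° = atan2(-2.223, -0.286) = 262.6689°
|p|² = ρ² + z² = 2.24132² + 0.486² = 5.25972
κ = 2ρ / |p|² = 2×2.24132 / 5.25972 = 0.85226
θ = 2·atan2(ρ, z) = 2·atan2(2.24132, 0.486) = 2.71453 rad
ℓ = θ/κ = 2.71453/0.85226 = 3.18510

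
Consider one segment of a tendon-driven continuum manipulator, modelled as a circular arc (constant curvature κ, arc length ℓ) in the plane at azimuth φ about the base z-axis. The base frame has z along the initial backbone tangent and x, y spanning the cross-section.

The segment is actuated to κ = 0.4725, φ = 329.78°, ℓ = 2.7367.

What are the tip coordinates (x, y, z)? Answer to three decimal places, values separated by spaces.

1.327 -0.773 2.035

θ = κ·ℓ = 0.4725 × 2.7367 = 1.29309 rad
ρ = (1 − cos θ)/κ = (1 − 0.27415)/0.4725 = 1.53619
z = sin θ / κ = 0.96169/0.4725 = 2.03532
x = ρ cos φ = 1.53619 × cos(329.78°) = 1.32742
y = ρ sin φ = 1.53619 × sin(329.78°) = -0.77320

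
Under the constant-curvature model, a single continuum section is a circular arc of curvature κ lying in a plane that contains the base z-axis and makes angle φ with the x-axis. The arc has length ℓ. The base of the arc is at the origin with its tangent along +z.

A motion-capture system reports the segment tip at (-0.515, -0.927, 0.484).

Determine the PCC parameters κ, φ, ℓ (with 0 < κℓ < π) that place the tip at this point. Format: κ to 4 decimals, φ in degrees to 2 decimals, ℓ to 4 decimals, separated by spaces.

ρ = √(x²+y²) = √(-0.515² + -0.927²) = 1.06045
φ = atan2(y, x) mod 360° = atan2(-0.927, -0.515) = 240.9454°
|p|² = ρ² + z² = 1.06045² + 0.484² = 1.35881
κ = 2ρ / |p|² = 2×1.06045 / 1.35881 = 1.56085
θ = 2·atan2(ρ, z) = 2·atan2(1.06045, 0.484) = 2.28525 rad
ℓ = θ/κ = 2.28525/1.56085 = 1.46410

1.5609 240.95 1.4641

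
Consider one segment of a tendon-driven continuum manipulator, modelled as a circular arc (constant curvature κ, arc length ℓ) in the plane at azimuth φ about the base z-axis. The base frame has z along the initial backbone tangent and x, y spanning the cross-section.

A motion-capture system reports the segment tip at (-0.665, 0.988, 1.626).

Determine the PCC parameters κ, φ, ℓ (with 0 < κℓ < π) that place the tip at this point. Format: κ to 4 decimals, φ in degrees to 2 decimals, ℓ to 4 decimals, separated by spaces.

0.5864 123.94 2.1563

ρ = √(x²+y²) = √(-0.665² + 0.988²) = 1.19095
φ = atan2(y, x) mod 360° = atan2(0.988, -0.665) = 123.9436°
|p|² = ρ² + z² = 1.19095² + 1.626² = 4.06224
κ = 2ρ / |p|² = 2×1.19095 / 4.06224 = 0.58635
θ = 2·atan2(ρ, z) = 2·atan2(1.19095, 1.626) = 1.26434 rad
ℓ = θ/κ = 1.26434/0.58635 = 2.15628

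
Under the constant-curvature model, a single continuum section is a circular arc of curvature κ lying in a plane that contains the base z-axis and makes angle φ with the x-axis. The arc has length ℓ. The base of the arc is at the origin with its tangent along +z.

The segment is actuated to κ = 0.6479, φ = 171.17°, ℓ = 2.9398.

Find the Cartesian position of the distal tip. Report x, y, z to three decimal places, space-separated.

-2.025 0.315 1.458

θ = κ·ℓ = 0.6479 × 2.9398 = 1.90470 rad
ρ = (1 − cos θ)/κ = (1 − -0.32773)/0.6479 = 2.04928
z = sin θ / κ = 0.94477/0.6479 = 1.45821
x = ρ cos φ = 2.04928 × cos(171.17°) = -2.02499
y = ρ sin φ = 2.04928 × sin(171.17°) = 0.31457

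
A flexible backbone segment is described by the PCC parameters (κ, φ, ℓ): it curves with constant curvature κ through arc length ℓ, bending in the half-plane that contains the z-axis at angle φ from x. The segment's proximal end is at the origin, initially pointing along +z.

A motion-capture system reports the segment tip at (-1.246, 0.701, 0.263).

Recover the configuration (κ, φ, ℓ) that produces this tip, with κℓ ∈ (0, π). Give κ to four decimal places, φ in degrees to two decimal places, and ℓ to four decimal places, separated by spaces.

ρ = √(x²+y²) = √(-1.246² + 0.701²) = 1.42966
φ = atan2(y, x) mod 360° = atan2(0.701, -1.246) = 150.6379°
|p|² = ρ² + z² = 1.42966² + 0.263² = 2.11309
κ = 2ρ / |p|² = 2×1.42966 / 2.11309 = 1.35315
θ = 2·atan2(ρ, z) = 2·atan2(1.42966, 0.263) = 2.77774 rad
ℓ = θ/κ = 2.77774/1.35315 = 2.05280

1.3531 150.64 2.0528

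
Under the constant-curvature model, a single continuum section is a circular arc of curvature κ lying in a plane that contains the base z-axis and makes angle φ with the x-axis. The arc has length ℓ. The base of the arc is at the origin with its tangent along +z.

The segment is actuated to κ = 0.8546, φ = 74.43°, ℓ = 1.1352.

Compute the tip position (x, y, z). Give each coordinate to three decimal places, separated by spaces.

θ = κ·ℓ = 0.8546 × 1.1352 = 0.97014 rad
ρ = (1 − cos θ)/κ = (1 − 0.56518)/0.8546 = 0.50880
z = sin θ / κ = 0.82497/0.8546 = 0.96532
x = ρ cos φ = 0.50880 × cos(74.43°) = 0.13657
y = ρ sin φ = 0.50880 × sin(74.43°) = 0.49013

0.137 0.490 0.965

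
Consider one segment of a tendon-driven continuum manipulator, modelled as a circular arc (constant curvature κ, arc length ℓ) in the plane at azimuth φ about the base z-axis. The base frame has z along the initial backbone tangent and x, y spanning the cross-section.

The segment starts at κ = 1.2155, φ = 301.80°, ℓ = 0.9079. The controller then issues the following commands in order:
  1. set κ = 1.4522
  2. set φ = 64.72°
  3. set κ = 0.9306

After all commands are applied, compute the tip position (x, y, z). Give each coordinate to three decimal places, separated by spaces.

initial: κ=1.2155, φ=301.80°, ℓ=0.9079
cmd 1: set κ=1.4522 → (κ,φ,ℓ)=(1.4522,301.80°,0.9079) → tip=(0.2723,-0.4391,0.6668)
cmd 2: set φ=64.72° → (κ,φ,ℓ)=(1.4522,64.72°,0.9079) → tip=(0.2206,0.4672,0.6668)
cmd 3: set κ=0.9306 → (κ,φ,ℓ)=(0.9306,64.72°,0.9079) → tip=(0.1543,0.3267,0.8037)

0.154 0.327 0.804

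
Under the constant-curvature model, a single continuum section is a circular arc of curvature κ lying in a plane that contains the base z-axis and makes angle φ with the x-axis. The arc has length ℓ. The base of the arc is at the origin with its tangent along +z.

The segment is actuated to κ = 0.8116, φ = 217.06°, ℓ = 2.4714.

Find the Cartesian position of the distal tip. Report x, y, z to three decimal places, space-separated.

θ = κ·ℓ = 0.8116 × 2.4714 = 2.00579 rad
ρ = (1 − cos θ)/κ = (1 − -0.42140)/0.8116 = 1.75136
z = sin θ / κ = 0.90687/0.8116 = 1.11739
x = ρ cos φ = 1.75136 × cos(217.06°) = -1.39759
y = ρ sin φ = 1.75136 × sin(217.06°) = -1.05546

-1.398 -1.055 1.117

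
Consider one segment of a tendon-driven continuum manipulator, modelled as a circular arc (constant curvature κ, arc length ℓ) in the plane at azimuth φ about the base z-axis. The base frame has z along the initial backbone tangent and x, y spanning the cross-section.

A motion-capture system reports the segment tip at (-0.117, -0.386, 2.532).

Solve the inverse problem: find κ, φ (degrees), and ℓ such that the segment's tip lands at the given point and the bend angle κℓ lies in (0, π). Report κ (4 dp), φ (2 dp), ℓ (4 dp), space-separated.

ρ = √(x²+y²) = √(-0.117² + -0.386²) = 0.40334
φ = atan2(y, x) mod 360° = atan2(-0.386, -0.117) = 253.1375°
|p|² = ρ² + z² = 0.40334² + 2.532² = 6.57371
κ = 2ρ / |p|² = 2×0.40334 / 6.57371 = 0.12271
θ = 2·atan2(ρ, z) = 2·atan2(0.40334, 2.532) = 0.31594 rad
ℓ = θ/κ = 0.31594/0.12271 = 2.57462

0.1227 253.14 2.5746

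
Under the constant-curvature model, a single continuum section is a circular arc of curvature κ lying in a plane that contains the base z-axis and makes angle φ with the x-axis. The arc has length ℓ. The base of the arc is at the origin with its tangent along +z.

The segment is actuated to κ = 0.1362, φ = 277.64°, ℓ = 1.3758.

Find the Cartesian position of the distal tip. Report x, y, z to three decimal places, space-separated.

θ = κ·ℓ = 0.1362 × 1.3758 = 0.18738 rad
ρ = (1 − cos θ)/κ = (1 − 0.98249)/0.1362 = 0.12852
z = sin θ / κ = 0.18629/0.1362 = 1.36776
x = ρ cos φ = 0.12852 × cos(277.64°) = 0.01709
y = ρ sin φ = 0.12852 × sin(277.64°) = -0.12738

0.017 -0.127 1.368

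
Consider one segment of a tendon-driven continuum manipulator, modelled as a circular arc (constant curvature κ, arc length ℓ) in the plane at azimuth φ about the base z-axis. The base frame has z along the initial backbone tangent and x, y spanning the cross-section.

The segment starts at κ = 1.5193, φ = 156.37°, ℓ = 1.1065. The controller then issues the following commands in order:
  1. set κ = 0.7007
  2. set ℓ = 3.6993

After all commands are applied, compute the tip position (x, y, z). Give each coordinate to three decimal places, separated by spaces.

-2.422 1.060 0.745

initial: κ=1.5193, φ=156.37°, ℓ=1.1065
cmd 1: set κ=0.7007 → (κ,φ,ℓ)=(0.7007,156.37°,1.1065) → tip=(-0.3737,0.1635,0.9989)
cmd 2: set ℓ=3.6993 → (κ,φ,ℓ)=(0.7007,156.37°,3.6993) → tip=(-2.4225,1.0599,0.7453)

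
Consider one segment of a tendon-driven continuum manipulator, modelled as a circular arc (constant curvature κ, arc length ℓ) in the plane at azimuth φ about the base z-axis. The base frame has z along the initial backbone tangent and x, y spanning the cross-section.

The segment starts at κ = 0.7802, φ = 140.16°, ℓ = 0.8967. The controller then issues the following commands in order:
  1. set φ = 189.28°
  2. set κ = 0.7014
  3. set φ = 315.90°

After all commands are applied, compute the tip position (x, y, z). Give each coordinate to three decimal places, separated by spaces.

0.196 -0.190 0.839

initial: κ=0.7802, φ=140.16°, ℓ=0.8967
cmd 1: set φ=189.28° → (κ,φ,ℓ)=(0.7802,189.28°,0.8967) → tip=(-0.2971,-0.0486,0.8253)
cmd 2: set κ=0.7014 → (κ,φ,ℓ)=(0.7014,189.28°,0.8967) → tip=(-0.2692,-0.0440,0.8387)
cmd 3: set φ=315.90° → (κ,φ,ℓ)=(0.7014,315.90°,0.8967) → tip=(0.1959,-0.1899,0.8387)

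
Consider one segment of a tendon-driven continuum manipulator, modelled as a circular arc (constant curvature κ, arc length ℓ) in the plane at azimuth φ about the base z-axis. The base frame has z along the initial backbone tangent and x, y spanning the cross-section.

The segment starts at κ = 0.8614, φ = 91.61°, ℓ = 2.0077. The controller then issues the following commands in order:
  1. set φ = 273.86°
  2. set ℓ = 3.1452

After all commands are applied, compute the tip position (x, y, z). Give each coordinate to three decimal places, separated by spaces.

initial: κ=0.8614, φ=91.61°, ℓ=2.0077
cmd 1: set φ=273.86° → (κ,φ,ℓ)=(0.8614,273.86°,2.0077) → tip=(0.0905,-1.3412,1.1463)
cmd 2: set ℓ=3.1452 → (κ,φ,ℓ)=(0.8614,273.86°,3.1452) → tip=(0.1491,-2.2100,0.4864)

0.149 -2.210 0.486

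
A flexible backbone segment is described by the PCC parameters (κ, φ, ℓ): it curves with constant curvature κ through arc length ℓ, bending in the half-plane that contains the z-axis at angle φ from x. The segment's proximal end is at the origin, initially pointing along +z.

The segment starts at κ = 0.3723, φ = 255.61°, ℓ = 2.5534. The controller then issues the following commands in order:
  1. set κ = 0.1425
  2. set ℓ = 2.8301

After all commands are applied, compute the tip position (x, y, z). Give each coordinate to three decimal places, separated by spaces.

-0.140 -0.545 2.754

initial: κ=0.3723, φ=255.61°, ℓ=2.5534
cmd 1: set κ=0.1425 → (κ,φ,ℓ)=(0.1425,255.61°,2.5534) → tip=(-0.1142,-0.4450,2.4974)
cmd 2: set ℓ=2.8301 → (κ,φ,ℓ)=(0.1425,255.61°,2.8301) → tip=(-0.1399,-0.5453,2.7540)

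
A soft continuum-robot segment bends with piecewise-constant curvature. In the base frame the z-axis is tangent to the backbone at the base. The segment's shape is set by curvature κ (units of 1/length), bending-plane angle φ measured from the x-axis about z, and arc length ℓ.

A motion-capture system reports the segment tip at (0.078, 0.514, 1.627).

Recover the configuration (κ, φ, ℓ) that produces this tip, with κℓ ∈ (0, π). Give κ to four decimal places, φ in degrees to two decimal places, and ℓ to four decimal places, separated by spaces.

ρ = √(x²+y²) = √(0.078² + 0.514²) = 0.51988
φ = atan2(y, x) mod 360° = atan2(0.514, 0.078) = 81.3711°
|p|² = ρ² + z² = 0.51988² + 1.627² = 2.91741
κ = 2ρ / |p|² = 2×0.51988 / 2.91741 = 0.35640
θ = 2·atan2(ρ, z) = 2·atan2(0.51988, 1.627) = 0.61856 rad
ℓ = θ/κ = 0.61856/0.35640 = 1.73558

0.3564 81.37 1.7356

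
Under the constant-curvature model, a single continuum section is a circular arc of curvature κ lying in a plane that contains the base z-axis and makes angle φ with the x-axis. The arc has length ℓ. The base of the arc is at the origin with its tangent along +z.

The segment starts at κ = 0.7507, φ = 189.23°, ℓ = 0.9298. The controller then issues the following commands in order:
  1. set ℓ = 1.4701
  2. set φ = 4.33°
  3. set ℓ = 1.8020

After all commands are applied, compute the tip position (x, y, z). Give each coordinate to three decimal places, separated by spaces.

initial: κ=0.7507, φ=189.23°, ℓ=0.9298
cmd 1: set ℓ=1.4701 → (κ,φ,ℓ)=(0.7507,189.23°,1.4701) → tip=(-0.7227,-0.1174,1.1893)
cmd 2: set φ=4.33° → (κ,φ,ℓ)=(0.7507,4.33°,1.4701) → tip=(0.7301,0.0553,1.1893)
cmd 3: set ℓ=1.8020 → (κ,φ,ℓ)=(0.7507,4.33°,1.8020) → tip=(1.0410,0.0788,1.3006)

1.041 0.079 1.301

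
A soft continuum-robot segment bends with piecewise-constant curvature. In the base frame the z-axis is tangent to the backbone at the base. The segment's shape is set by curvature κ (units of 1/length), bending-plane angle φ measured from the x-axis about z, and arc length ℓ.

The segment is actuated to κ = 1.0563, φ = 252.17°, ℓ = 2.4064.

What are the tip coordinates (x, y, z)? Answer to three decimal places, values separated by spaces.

-0.529 -1.645 0.534

θ = κ·ℓ = 1.0563 × 2.4064 = 2.54188 rad
ρ = (1 − cos θ)/κ = (1 − -0.82550)/1.0563 = 1.72820
z = sin θ / κ = 0.56441/1.0563 = 0.53432
x = ρ cos φ = 1.72820 × cos(252.17°) = -0.52916
y = ρ sin φ = 1.72820 × sin(252.17°) = -1.64519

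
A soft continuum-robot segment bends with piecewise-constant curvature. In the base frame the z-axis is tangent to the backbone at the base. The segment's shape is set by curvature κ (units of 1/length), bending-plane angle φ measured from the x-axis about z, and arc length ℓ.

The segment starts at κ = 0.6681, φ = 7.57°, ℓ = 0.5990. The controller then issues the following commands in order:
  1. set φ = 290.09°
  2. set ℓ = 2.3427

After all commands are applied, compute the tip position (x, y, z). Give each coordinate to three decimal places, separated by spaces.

initial: κ=0.6681, φ=7.57°, ℓ=0.5990
cmd 1: set φ=290.09° → (κ,φ,ℓ)=(0.6681,290.09°,0.5990) → tip=(0.0406,-0.1111,0.5831)
cmd 2: set ℓ=2.3427 → (κ,φ,ℓ)=(0.6681,290.09°,2.3427) → tip=(0.5112,-1.3978,1.4968)

0.511 -1.398 1.497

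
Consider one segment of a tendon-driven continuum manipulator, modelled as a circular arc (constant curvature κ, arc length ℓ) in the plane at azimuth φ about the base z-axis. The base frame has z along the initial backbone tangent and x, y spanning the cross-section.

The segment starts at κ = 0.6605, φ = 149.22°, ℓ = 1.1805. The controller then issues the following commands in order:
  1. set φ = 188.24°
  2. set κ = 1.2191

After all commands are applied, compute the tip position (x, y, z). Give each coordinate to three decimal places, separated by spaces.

-0.705 -0.102 0.813

initial: κ=0.6605, φ=149.22°, ℓ=1.1805
cmd 1: set φ=188.24° → (κ,φ,ℓ)=(0.6605,188.24°,1.1805) → tip=(-0.4329,-0.0627,1.0645)
cmd 2: set κ=1.2191 → (κ,φ,ℓ)=(1.2191,188.24°,1.1805) → tip=(-0.7052,-0.1021,0.8132)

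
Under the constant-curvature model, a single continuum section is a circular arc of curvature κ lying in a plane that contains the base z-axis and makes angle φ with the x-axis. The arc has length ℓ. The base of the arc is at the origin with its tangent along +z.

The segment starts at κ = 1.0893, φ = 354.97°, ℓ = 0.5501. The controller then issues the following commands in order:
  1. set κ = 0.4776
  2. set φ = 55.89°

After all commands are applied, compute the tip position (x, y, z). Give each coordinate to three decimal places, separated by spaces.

initial: κ=1.0893, φ=354.97°, ℓ=0.5501
cmd 1: set κ=0.4776 → (κ,φ,ℓ)=(0.4776,354.97°,0.5501) → tip=(0.0716,-0.0063,0.5438)
cmd 2: set φ=55.89° → (κ,φ,ℓ)=(0.4776,55.89°,0.5501) → tip=(0.0403,0.0595,0.5438)

0.040 0.059 0.544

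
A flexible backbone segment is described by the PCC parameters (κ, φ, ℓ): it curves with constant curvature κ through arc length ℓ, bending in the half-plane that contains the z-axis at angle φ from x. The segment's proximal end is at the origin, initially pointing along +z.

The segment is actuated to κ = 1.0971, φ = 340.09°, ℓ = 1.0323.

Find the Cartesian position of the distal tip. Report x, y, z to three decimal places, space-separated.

θ = κ·ℓ = 1.0971 × 1.0323 = 1.13254 rad
ρ = (1 − cos θ)/κ = (1 − 0.42436)/1.0971 = 0.52469
z = sin θ / κ = 0.90549/1.0971 = 0.82535
x = ρ cos φ = 0.52469 × cos(340.09°) = 0.49333
y = ρ sin φ = 0.52469 × sin(340.09°) = -0.17868

0.493 -0.179 0.825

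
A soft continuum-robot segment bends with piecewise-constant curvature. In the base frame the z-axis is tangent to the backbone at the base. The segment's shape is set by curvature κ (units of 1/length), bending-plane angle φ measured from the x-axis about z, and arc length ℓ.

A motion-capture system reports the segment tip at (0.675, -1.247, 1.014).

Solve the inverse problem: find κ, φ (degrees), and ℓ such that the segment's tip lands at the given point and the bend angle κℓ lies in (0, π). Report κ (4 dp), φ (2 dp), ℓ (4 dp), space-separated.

0.9332 298.43 2.0359

ρ = √(x²+y²) = √(0.675² + -1.247²) = 1.41797
φ = atan2(y, x) mod 360° = atan2(-1.247, 0.675) = 298.4266°
|p|² = ρ² + z² = 1.41797² + 1.014² = 3.03883
κ = 2ρ / |p|² = 2×1.41797 / 3.03883 = 0.93323
θ = 2·atan2(ρ, z) = 2·atan2(1.41797, 1.014) = 1.90001 rad
ℓ = θ/κ = 1.90001/0.93323 = 2.03594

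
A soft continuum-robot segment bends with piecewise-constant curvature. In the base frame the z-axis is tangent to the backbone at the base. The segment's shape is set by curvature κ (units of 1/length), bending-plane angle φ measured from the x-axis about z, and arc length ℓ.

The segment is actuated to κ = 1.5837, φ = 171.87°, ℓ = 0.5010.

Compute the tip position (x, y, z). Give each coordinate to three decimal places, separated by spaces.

-0.187 0.027 0.450

θ = κ·ℓ = 1.5837 × 0.5010 = 0.79343 rad
ρ = (1 − cos θ)/κ = (1 − 0.70140)/1.5837 = 0.18854
z = sin θ / κ = 0.71277/1.5837 = 0.45006
x = ρ cos φ = 0.18854 × cos(171.87°) = -0.18665
y = ρ sin φ = 0.18854 × sin(171.87°) = 0.02666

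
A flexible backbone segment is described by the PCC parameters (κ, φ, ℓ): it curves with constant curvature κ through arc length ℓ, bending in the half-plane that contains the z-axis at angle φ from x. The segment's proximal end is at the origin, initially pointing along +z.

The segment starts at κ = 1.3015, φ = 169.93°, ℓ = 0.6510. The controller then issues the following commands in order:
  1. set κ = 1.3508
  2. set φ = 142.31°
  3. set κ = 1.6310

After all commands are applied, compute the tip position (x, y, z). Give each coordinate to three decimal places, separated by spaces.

initial: κ=1.3015, φ=169.93°, ℓ=0.6510
cmd 1: set κ=1.3508 → (κ,φ,ℓ)=(1.3508,169.93°,0.6510) → tip=(-0.2641,0.0469,0.5703)
cmd 2: set φ=142.31° → (κ,φ,ℓ)=(1.3508,142.31°,0.6510) → tip=(-0.2123,0.1640,0.5703)
cmd 3: set κ=1.6310 → (κ,φ,ℓ)=(1.6310,142.31°,0.6510) → tip=(-0.2487,0.1922,0.5354)

-0.249 0.192 0.535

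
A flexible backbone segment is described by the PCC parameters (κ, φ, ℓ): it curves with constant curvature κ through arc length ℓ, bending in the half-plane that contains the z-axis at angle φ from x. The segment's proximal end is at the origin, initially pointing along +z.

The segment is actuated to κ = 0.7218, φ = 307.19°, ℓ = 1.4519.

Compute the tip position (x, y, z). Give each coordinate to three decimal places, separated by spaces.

0.419 -0.553 1.200

θ = κ·ℓ = 0.7218 × 1.4519 = 1.04798 rad
ρ = (1 − cos θ)/κ = (1 − 0.49932)/0.7218 = 0.69365
z = sin θ / κ = 0.86642/0.7218 = 1.20036
x = ρ cos φ = 0.69365 × cos(307.19°) = 0.41929
y = ρ sin φ = 0.69365 × sin(307.19°) = -0.55259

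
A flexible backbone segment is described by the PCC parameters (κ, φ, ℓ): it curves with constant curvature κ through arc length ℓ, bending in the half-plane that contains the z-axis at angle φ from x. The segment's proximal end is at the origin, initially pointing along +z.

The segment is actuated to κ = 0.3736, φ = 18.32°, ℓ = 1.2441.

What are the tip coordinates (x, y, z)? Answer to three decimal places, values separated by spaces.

θ = κ·ℓ = 0.3736 × 1.2441 = 0.46480 rad
ρ = (1 − cos θ)/κ = (1 − 0.89391)/0.3736 = 0.28396
z = sin θ / κ = 0.44824/0.3736 = 1.19979
x = ρ cos φ = 0.28396 × cos(18.32°) = 0.26957
y = ρ sin φ = 0.28396 × sin(18.32°) = 0.08925

0.270 0.089 1.200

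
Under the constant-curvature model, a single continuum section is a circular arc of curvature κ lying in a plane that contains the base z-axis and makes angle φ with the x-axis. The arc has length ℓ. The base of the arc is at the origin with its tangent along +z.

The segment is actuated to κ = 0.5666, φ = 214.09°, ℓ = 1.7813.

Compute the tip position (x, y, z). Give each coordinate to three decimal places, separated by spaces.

θ = κ·ℓ = 0.5666 × 1.7813 = 1.00928 rad
ρ = (1 − cos θ)/κ = (1 − 0.53247)/0.5666 = 0.82516
z = sin θ / κ = 0.84645/0.5666 = 1.49391
x = ρ cos φ = 0.82516 × cos(214.09°) = -0.68336
y = ρ sin φ = 0.82516 × sin(214.09°) = -0.46250

-0.683 -0.462 1.494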